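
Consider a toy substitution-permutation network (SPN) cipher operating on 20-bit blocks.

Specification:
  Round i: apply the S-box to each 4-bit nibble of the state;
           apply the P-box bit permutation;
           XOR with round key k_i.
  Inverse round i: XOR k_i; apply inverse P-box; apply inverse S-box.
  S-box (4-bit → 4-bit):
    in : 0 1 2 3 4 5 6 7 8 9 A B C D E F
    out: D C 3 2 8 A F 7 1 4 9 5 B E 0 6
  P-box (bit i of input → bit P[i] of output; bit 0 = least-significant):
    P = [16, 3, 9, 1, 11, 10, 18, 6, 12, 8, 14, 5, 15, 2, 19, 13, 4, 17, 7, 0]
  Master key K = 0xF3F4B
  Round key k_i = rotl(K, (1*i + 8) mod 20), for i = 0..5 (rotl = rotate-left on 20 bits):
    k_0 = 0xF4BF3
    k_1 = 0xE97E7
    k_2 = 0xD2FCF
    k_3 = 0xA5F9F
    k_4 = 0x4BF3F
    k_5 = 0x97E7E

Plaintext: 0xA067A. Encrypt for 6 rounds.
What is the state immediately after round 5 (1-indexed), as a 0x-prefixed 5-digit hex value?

0x6AC61

s_0 = plaintext = 0xA067A
s_1 = Round(s_0, k_0) = 0x2B6C0
s_2 = Round(s_1, k_1) = 0x54895
s_3 = Round(s_2, k_2) = 0xB1FC4
s_4 = Round(s_3, k_3) = 0x2324D
s_5 = Round(s_4, k_4) = 0x6AC61
s_6 = Round(s_5, k_5) = 0xFC18D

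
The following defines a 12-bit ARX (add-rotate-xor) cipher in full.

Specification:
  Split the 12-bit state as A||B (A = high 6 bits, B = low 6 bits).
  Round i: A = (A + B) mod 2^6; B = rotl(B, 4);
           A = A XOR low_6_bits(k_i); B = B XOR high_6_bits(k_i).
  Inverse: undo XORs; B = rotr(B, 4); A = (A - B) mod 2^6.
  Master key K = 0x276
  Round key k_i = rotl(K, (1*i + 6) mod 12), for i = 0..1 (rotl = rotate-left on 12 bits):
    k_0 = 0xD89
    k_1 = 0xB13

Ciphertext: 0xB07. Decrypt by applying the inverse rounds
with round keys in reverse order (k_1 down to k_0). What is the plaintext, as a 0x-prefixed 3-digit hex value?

s_0 = ciphertext = 0xB07
s_1 = InvRound(s_0, k_1) = 0x46E
s_2 = InvRound(s_1, k_0) = 0xDE1

0xDE1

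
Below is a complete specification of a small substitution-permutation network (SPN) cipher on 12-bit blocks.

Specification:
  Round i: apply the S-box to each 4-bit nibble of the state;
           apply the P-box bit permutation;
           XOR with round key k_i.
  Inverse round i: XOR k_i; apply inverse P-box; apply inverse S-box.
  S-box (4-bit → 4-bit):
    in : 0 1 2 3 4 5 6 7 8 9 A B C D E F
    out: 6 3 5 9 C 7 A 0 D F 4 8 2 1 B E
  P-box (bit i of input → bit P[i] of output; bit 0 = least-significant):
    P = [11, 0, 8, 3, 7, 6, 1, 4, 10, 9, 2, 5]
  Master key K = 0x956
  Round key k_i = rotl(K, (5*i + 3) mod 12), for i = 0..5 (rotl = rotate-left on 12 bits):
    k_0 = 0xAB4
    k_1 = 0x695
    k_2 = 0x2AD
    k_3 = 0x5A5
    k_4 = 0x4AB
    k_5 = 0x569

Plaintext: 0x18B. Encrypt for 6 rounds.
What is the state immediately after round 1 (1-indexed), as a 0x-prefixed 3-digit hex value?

s_0 = plaintext = 0x18B
s_1 = Round(s_0, k_0) = 0xC2E
s_2 = Round(s_1, k_1) = 0xC1E
s_3 = Round(s_2, k_2) = 0x864
s_4 = Round(s_3, k_3) = 0x0D9
s_5 = Round(s_4, k_4) = 0xF26
s_6 = Round(s_5, k_5) = 0x7C6

0xC2E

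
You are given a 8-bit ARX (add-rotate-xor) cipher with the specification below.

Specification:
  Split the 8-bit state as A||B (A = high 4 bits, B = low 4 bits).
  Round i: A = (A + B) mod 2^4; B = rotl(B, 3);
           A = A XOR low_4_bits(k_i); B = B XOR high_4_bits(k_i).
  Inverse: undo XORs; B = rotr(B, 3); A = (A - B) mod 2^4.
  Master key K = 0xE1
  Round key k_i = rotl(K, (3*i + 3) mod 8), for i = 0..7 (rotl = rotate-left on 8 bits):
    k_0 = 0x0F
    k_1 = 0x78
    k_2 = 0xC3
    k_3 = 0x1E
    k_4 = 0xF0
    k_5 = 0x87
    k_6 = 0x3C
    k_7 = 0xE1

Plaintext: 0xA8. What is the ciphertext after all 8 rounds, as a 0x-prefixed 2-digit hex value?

s_0 = plaintext = 0xA8
s_1 = Round(s_0, k_0) = 0xD4
s_2 = Round(s_1, k_1) = 0x95
s_3 = Round(s_2, k_2) = 0xD6
s_4 = Round(s_3, k_3) = 0xD2
s_5 = Round(s_4, k_4) = 0xFE
s_6 = Round(s_5, k_5) = 0xAF
s_7 = Round(s_6, k_6) = 0x5C
s_8 = Round(s_7, k_7) = 0x08

0x08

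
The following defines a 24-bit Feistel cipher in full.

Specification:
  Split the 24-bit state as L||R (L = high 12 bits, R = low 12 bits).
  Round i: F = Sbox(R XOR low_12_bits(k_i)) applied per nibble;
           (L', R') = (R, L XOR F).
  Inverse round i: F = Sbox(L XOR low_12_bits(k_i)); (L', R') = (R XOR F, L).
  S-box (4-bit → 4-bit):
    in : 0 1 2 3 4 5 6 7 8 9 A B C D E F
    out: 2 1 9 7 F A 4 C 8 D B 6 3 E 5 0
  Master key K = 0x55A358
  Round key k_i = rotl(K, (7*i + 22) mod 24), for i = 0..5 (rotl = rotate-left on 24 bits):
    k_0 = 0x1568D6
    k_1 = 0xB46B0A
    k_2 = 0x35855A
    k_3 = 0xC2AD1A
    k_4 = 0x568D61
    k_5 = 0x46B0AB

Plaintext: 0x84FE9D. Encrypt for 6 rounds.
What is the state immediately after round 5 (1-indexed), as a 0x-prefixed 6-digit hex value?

s_0 = plaintext = 0x84FE9D
s_1 = Round(s_0, k_0) = 0xE9DCB9
s_2 = Round(s_1, k_1) = 0xCB92FA
s_3 = Round(s_2, k_2) = 0x2FA00B
s_4 = Round(s_3, k_3) = 0x00BCEB
s_5 = Round(s_4, k_4) = 0xCEB180
s_6 = Round(s_5, k_5) = 0x180D7D

0xCEB180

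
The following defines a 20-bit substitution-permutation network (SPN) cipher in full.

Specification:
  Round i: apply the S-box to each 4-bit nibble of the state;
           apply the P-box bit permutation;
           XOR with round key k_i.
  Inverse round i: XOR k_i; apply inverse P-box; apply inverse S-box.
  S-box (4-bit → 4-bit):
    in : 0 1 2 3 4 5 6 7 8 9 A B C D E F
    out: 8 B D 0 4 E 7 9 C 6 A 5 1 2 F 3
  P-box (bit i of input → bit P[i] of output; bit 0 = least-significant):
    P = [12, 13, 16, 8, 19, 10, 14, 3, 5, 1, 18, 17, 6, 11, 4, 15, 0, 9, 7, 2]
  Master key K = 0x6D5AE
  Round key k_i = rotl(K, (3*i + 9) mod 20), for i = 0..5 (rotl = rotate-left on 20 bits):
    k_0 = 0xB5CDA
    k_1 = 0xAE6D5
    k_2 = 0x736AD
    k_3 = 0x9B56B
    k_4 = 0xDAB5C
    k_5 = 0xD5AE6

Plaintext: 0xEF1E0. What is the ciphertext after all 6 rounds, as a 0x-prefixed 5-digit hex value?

s_0 = plaintext = 0xEF1E0
s_1 = Round(s_0, k_0) = 0x11335
s_2 = Round(s_1, k_1) = 0xB4D90
s_3 = Round(s_2, k_2) = 0x7733E
s_4 = Round(s_3, k_3) = 0x8042E
s_5 = Round(s_4, k_4) = 0x05AD0
s_6 = Round(s_5, k_5) = 0xFD7F0

0xFD7F0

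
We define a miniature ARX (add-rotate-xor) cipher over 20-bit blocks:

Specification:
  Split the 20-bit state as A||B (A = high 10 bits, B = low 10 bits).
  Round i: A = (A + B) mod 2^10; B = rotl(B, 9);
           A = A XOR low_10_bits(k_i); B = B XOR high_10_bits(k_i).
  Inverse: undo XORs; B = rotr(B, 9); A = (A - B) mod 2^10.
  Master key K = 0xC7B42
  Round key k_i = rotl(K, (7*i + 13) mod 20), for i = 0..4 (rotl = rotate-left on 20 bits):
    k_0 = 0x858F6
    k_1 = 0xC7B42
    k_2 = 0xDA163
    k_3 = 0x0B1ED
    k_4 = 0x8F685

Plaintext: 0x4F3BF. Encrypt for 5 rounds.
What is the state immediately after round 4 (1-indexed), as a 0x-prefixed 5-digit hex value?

0x1BFE6

s_0 = plaintext = 0x4F3BF
s_1 = Round(s_0, k_0) = 0x035C9
s_2 = Round(s_1, k_1) = 0xA51FA
s_3 = Round(s_2, k_2) = 0x7B795
s_4 = Round(s_3, k_3) = 0x1BFE6
s_5 = Round(s_4, k_4) = 0xB43CE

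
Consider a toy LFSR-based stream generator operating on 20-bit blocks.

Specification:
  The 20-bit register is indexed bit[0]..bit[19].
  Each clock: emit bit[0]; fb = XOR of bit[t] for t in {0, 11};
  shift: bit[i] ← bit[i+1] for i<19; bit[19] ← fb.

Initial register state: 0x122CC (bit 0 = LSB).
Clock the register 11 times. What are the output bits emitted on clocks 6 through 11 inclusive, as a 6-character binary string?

011010

reg_0 = 0x122CC
clock 1: out=0, reg = 0x09166
clock 2: out=0, reg = 0x048B3
clock 3: out=1, reg = 0x02459
clock 4: out=1, reg = 0x8122C
clock 5: out=0, reg = 0x40916
clock 6: out=0, reg = 0xA048B
clock 7: out=1, reg = 0xD0245
clock 8: out=1, reg = 0xE8122
clock 9: out=0, reg = 0x74091
clock 10: out=1, reg = 0xBA048
clock 11: out=0, reg = 0x5D024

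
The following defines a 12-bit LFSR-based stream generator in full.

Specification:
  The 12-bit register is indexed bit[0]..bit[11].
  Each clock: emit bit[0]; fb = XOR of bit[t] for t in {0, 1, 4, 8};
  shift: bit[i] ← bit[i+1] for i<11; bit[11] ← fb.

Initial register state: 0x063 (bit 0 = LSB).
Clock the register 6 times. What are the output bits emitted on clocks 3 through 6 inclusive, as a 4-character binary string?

reg_0 = 0x063
clock 1: out=1, reg = 0x031
clock 2: out=1, reg = 0x018
clock 3: out=0, reg = 0x80C
clock 4: out=0, reg = 0x406
clock 5: out=0, reg = 0xA03
clock 6: out=1, reg = 0x501

0001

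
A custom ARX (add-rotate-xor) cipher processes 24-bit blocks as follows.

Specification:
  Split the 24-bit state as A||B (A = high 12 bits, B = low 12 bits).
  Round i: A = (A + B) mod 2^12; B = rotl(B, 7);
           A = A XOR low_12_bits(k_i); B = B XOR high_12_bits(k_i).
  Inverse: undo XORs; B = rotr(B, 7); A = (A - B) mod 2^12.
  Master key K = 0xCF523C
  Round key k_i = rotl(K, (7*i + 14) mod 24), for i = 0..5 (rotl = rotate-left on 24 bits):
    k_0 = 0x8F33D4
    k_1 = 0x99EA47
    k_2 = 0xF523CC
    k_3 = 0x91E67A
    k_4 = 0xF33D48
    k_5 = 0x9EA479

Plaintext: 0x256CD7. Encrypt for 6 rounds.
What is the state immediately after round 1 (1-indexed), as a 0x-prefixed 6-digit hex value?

0xCF9315

s_0 = plaintext = 0x256CD7
s_1 = Round(s_0, k_0) = 0xCF9315
s_2 = Round(s_1, k_1) = 0xA49306
s_3 = Round(s_2, k_2) = 0xE83C4A
s_4 = Round(s_3, k_3) = 0xCB7C7C
s_5 = Round(s_4, k_4) = 0x47B150
s_6 = Round(s_5, k_5) = 0x1B21E0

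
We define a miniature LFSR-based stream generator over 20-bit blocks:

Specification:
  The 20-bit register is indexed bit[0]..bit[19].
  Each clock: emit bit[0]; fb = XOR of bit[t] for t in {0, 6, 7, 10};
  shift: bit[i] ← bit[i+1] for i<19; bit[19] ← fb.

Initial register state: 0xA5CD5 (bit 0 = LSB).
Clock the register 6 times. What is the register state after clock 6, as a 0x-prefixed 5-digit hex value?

0x22973

reg_0 = 0xA5CD5
clock 1: out=1, reg = 0x52E6A
clock 2: out=0, reg = 0x29735
clock 3: out=1, reg = 0x14B9A
clock 4: out=0, reg = 0x8A5CD
clock 5: out=1, reg = 0x452E6
clock 6: out=0, reg = 0x22973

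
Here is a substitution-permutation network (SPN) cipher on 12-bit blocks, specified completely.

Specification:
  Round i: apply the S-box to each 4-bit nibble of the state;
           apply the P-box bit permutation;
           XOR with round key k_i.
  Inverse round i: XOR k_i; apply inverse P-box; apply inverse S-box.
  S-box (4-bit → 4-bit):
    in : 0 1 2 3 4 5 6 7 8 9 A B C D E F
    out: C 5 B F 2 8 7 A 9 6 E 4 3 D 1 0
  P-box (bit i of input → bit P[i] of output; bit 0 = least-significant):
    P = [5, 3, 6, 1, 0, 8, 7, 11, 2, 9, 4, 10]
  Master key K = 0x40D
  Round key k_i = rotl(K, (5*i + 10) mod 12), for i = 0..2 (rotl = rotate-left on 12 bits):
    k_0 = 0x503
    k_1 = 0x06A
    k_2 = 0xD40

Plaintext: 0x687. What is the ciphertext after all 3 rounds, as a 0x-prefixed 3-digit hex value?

s_0 = plaintext = 0x687
s_1 = Round(s_0, k_0) = 0xF1C
s_2 = Round(s_1, k_1) = 0x0C3
s_3 = Round(s_2, k_2) = 0x83B

0x83B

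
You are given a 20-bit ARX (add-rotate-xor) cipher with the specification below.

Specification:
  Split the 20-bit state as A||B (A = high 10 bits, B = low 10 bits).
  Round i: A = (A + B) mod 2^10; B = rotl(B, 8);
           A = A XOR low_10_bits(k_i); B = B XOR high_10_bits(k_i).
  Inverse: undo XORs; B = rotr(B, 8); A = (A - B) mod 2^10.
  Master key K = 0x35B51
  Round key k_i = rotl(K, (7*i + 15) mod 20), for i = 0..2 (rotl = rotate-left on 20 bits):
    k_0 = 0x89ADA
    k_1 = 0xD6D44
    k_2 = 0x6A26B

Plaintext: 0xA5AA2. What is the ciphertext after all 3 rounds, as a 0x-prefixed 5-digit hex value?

s_0 = plaintext = 0xA5AA2
s_1 = Round(s_0, k_0) = 0xF888E
s_2 = Round(s_1, k_1) = 0x4D178
s_3 = Round(s_2, k_2) = 0x31DF6

0x31DF6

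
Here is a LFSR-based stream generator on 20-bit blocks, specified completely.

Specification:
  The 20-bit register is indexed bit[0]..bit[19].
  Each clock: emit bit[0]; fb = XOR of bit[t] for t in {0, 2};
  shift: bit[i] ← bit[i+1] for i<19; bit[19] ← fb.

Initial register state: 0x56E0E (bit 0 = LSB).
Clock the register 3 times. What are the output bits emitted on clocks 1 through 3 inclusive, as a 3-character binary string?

reg_0 = 0x56E0E
clock 1: out=0, reg = 0xAB707
clock 2: out=1, reg = 0x55B83
clock 3: out=1, reg = 0xAADC1

011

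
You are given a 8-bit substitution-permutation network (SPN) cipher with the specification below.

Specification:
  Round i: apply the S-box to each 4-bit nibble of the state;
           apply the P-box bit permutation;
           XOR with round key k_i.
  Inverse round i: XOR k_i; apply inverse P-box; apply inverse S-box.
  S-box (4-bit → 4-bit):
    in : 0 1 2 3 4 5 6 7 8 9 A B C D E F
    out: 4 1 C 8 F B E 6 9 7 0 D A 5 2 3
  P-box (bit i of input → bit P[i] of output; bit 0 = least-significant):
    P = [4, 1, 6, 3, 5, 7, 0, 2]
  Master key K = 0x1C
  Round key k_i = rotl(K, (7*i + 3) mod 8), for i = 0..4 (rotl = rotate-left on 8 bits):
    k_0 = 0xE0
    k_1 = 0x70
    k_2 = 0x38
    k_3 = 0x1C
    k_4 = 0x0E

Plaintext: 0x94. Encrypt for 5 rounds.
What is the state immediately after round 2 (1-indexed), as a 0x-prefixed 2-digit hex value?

0x08

s_0 = plaintext = 0x94
s_1 = Round(s_0, k_0) = 0x1B
s_2 = Round(s_1, k_1) = 0x08
s_3 = Round(s_2, k_2) = 0x21
s_4 = Round(s_3, k_3) = 0x09
s_5 = Round(s_4, k_4) = 0x5D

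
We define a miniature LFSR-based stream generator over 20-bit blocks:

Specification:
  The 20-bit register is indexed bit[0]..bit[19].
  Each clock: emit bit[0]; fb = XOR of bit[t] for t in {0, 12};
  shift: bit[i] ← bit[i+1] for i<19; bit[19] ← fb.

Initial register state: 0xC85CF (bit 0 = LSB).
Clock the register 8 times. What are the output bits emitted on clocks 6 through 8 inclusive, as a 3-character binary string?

reg_0 = 0xC85CF
clock 1: out=1, reg = 0xE42E7
clock 2: out=1, reg = 0xF2173
clock 3: out=1, reg = 0xF90B9
clock 4: out=1, reg = 0x7C85C
clock 5: out=0, reg = 0x3E42E
clock 6: out=0, reg = 0x1F217
clock 7: out=1, reg = 0x0F90B
clock 8: out=1, reg = 0x07C85

011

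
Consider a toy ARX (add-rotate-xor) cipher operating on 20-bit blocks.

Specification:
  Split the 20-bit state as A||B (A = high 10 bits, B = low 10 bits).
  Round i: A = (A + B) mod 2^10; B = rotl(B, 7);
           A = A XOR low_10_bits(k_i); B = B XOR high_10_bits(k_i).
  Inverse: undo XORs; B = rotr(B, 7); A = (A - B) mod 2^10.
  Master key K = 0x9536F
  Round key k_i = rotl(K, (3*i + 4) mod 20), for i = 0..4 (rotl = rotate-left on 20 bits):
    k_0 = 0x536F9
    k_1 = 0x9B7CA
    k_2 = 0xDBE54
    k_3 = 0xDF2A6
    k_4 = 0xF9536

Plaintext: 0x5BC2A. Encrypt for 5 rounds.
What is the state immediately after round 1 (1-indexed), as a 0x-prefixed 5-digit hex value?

s_0 = plaintext = 0x5BC2A
s_1 = Round(s_0, k_0) = 0xD8048
s_2 = Round(s_1, k_1) = 0x18A64
s_3 = Round(s_2, k_2) = 0x24923
s_4 = Round(s_3, k_3) = 0xC4ED8
s_5 = Round(s_4, k_4) = 0x377BE

0xD8048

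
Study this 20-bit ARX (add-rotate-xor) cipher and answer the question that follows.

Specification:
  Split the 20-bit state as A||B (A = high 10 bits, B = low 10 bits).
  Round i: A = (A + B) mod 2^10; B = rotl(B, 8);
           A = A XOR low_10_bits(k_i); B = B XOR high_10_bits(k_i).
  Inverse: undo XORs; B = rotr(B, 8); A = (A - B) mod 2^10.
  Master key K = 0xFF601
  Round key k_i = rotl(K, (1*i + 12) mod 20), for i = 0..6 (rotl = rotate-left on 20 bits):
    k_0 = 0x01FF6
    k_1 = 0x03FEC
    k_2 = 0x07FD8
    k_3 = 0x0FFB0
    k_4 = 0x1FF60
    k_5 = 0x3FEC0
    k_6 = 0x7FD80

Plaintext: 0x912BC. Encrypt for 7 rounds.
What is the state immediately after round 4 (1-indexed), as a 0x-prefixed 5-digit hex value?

s_0 = plaintext = 0x912BC
s_1 = Round(s_0, k_0) = 0xBD8A8
s_2 = Round(s_1, k_1) = 0x1C825
s_3 = Round(s_2, k_2) = 0xD3D16
s_4 = Round(s_3, k_3) = 0xF567A
s_5 = Round(s_4, k_4) = 0x4BEE1
s_6 = Round(s_5, k_5) = 0xB4147
s_7 = Round(s_6, k_6) = 0x65EAE

0xF567A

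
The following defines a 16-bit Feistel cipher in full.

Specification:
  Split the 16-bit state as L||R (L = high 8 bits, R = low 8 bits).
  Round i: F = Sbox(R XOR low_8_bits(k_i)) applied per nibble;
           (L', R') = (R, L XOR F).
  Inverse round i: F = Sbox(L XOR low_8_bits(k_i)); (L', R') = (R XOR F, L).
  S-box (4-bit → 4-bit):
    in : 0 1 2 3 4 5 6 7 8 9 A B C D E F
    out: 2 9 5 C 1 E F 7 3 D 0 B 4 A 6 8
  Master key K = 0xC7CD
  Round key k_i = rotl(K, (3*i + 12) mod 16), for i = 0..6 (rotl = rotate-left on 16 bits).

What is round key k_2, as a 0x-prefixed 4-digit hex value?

K = 0xC7CD
k_0 = rotl(K, (3*0+12) mod 16) = rotl(K, 12) = 0xDC7C
k_1 = rotl(K, (3*1+12) mod 16) = rotl(K, 15) = 0xE3E6
k_2 = rotl(K, (3*2+12) mod 16) = rotl(K, 2) = 0x1F37

0x1F37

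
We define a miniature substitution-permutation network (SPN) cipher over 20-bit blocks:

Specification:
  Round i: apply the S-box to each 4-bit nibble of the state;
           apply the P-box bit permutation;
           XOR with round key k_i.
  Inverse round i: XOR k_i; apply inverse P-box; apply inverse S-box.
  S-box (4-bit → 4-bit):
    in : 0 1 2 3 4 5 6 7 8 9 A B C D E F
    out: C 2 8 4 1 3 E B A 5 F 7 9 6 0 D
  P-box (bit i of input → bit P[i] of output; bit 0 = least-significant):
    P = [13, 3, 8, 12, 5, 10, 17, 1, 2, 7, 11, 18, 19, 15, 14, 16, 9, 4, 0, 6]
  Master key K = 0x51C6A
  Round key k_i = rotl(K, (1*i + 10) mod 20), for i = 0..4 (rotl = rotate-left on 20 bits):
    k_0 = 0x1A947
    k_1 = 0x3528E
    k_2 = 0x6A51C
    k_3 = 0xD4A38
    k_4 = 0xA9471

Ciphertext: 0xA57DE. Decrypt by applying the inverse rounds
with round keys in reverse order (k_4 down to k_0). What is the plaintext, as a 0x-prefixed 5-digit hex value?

0x535E9

s_0 = ciphertext = 0xA57DE
s_1 = InvRound(s_0, k_4) = 0x9D5CD
s_2 = InvRound(s_1, k_3) = 0xA1A50
s_3 = InvRound(s_2, k_2) = 0xC5F1A
s_4 = InvRound(s_3, k_1) = 0x1CAD3
s_5 = InvRound(s_4, k_0) = 0x535E9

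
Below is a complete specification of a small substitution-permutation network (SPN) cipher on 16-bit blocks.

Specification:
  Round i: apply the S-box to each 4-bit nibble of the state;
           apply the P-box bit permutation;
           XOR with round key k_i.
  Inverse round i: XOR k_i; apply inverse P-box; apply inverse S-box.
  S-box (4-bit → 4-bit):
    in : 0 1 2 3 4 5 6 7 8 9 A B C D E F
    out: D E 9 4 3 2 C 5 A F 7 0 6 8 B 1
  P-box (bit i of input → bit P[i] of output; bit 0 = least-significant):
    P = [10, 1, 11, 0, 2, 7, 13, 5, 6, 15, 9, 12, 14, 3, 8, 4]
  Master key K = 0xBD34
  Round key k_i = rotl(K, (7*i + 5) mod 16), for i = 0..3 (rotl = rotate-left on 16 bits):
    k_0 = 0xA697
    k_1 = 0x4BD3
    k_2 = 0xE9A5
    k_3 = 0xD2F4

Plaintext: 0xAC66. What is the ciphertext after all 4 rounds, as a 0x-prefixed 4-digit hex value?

0x06CF

s_0 = plaintext = 0xAC66
s_1 = Round(s_0, k_0) = 0x4DBE
s_2 = Round(s_1, k_1) = 0x1FD8
s_3 = Round(s_2, k_2) = 0xE8DE
s_4 = Round(s_3, k_3) = 0x06CF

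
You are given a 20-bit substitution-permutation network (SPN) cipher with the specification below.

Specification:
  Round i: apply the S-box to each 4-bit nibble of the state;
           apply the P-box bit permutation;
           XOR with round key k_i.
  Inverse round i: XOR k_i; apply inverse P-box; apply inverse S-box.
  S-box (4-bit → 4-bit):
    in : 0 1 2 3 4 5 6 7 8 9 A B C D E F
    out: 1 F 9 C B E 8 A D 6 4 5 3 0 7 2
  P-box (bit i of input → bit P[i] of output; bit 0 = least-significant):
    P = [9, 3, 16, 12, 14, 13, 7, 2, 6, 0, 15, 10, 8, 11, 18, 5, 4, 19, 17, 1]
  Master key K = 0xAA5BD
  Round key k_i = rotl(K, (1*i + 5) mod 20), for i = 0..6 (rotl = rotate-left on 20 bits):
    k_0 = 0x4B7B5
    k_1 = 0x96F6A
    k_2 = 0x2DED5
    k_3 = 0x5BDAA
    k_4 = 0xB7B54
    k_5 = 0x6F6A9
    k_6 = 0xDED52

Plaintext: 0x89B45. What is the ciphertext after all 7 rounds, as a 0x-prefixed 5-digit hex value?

s_0 = plaintext = 0x89B45
s_1 = Round(s_0, k_0) = 0x34FEB
s_2 = Round(s_1, k_1) = 0xA04C9
s_3 = Round(s_2, k_2) = 0x1BB9C
s_4 = Round(s_3, k_3) = 0xB1E70
s_5 = Round(s_4, k_4) = 0xDD021
s_6 = Round(s_5, k_5) = 0x7A4E5
s_7 = Round(s_6, k_6) = 0x09999

0x09999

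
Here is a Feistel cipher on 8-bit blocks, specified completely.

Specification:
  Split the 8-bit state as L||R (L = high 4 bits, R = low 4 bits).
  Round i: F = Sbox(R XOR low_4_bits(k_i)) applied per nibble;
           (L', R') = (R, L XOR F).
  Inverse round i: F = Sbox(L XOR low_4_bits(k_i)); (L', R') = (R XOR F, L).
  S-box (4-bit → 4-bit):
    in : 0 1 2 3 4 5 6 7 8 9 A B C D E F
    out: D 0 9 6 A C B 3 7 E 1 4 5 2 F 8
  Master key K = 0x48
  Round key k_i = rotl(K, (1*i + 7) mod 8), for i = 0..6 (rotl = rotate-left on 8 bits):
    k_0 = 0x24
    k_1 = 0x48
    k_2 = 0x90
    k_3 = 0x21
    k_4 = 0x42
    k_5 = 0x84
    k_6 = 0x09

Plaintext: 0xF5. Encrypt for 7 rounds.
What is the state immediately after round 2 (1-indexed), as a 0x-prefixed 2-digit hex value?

s_0 = plaintext = 0xF5
s_1 = Round(s_0, k_0) = 0x5F
s_2 = Round(s_1, k_1) = 0xF6
s_3 = Round(s_2, k_2) = 0x64
s_4 = Round(s_3, k_3) = 0x4A
s_5 = Round(s_4, k_4) = 0xA3
s_6 = Round(s_5, k_5) = 0x39
s_7 = Round(s_6, k_6) = 0x9E

0xF6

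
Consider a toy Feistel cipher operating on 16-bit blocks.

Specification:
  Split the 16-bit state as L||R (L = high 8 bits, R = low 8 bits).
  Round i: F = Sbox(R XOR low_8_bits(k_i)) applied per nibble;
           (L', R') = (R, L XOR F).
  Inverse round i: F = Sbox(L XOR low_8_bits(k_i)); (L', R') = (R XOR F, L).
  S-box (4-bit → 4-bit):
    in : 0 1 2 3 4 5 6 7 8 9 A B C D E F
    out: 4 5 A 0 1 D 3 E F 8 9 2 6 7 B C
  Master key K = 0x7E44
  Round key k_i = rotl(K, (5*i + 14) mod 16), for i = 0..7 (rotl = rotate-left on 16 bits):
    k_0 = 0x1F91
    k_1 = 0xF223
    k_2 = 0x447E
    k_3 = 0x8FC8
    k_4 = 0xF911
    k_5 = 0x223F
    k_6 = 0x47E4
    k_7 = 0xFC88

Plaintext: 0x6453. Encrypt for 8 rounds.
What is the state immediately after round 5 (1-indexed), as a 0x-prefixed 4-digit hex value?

0xF84F

s_0 = plaintext = 0x6453
s_1 = Round(s_0, k_0) = 0x530E
s_2 = Round(s_1, k_1) = 0x0EF4
s_3 = Round(s_2, k_2) = 0xF4F7
s_4 = Round(s_3, k_3) = 0xF7F8
s_5 = Round(s_4, k_4) = 0xF84F
s_6 = Round(s_5, k_5) = 0x4F1C
s_7 = Round(s_6, k_6) = 0x1C80
s_8 = Round(s_7, k_7) = 0x8053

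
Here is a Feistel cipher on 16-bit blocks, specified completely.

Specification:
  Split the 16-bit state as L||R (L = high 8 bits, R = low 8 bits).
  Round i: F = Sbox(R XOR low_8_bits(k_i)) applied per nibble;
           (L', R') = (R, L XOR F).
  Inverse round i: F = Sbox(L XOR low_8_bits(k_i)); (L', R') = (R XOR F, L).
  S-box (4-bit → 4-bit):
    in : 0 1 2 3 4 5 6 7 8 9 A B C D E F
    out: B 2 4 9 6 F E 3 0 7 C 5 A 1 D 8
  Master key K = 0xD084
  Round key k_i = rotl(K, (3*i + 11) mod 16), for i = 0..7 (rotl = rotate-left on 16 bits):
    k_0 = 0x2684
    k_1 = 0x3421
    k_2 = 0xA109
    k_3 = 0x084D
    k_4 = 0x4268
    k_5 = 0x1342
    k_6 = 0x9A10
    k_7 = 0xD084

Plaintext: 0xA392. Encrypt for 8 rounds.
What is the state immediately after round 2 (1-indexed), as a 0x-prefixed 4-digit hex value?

s_0 = plaintext = 0xA392
s_1 = Round(s_0, k_0) = 0x928D
s_2 = Round(s_1, k_1) = 0x8D58
s_3 = Round(s_2, k_2) = 0x587F
s_4 = Round(s_3, k_3) = 0x7FCC
s_5 = Round(s_4, k_4) = 0xCCB9
s_6 = Round(s_5, k_5) = 0xB949
s_7 = Round(s_6, k_6) = 0x494E
s_8 = Round(s_7, k_7) = 0x4EE5

0x8D58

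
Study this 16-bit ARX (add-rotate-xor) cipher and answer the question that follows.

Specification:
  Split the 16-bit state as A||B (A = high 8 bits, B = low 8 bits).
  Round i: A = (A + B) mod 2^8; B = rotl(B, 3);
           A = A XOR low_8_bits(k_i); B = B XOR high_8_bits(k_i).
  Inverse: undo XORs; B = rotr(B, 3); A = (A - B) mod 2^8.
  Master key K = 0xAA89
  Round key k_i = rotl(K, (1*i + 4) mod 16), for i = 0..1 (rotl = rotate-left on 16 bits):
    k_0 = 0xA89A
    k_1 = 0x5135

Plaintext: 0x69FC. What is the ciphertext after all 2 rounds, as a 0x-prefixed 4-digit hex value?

0x7B2B

s_0 = plaintext = 0x69FC
s_1 = Round(s_0, k_0) = 0xFF4F
s_2 = Round(s_1, k_1) = 0x7B2B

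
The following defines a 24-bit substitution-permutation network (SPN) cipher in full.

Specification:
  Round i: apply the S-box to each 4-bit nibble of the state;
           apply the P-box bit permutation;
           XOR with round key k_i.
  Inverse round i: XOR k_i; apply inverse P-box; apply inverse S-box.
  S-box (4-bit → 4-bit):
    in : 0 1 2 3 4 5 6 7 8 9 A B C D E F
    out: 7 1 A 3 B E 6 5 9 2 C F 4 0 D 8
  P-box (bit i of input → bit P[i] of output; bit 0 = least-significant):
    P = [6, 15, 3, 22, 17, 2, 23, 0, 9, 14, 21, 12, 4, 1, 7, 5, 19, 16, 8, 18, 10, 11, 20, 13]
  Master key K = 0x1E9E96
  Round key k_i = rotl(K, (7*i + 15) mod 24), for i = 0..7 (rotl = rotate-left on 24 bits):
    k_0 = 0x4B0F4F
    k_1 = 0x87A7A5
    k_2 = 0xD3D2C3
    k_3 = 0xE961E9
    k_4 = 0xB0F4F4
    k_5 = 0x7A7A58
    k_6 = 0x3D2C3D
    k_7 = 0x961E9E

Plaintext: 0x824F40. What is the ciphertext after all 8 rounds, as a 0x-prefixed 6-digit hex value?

s_0 = plaintext = 0x824F40
s_1 = Round(s_0, k_0) = 0x4CBB30
s_2 = Round(s_1, k_1) = 0xA5585B
s_3 = Round(s_2, k_2) = 0x06612C
s_4 = Round(s_3, k_3) = 0xF86E66
s_5 = Round(s_4, k_4) = 0x1C467A
s_6 = Round(s_5, k_5) = 0x983F62
s_7 = Round(s_6, k_6) = 0xF1B42B
s_8 = Round(s_7, k_7) = 0xDEEC61

0xDEEC61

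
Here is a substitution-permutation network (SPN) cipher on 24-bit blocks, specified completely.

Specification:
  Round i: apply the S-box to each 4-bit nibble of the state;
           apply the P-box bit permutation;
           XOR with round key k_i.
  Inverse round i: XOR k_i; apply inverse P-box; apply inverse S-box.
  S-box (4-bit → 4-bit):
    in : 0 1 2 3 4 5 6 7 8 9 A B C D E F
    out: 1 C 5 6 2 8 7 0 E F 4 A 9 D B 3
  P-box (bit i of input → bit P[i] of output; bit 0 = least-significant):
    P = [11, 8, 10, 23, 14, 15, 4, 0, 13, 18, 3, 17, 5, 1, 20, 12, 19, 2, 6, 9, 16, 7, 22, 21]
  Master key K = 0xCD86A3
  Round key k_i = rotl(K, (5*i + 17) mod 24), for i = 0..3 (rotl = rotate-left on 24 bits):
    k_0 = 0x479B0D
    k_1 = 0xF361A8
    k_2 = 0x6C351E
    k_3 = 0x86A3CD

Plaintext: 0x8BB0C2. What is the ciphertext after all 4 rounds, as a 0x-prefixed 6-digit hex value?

0x2BAFBB

s_0 = plaintext = 0x8BB0C2
s_1 = Round(s_0, k_0) = 0x27E58A
s_2 = Round(s_1, k_1) = 0xB0F59B
s_3 = Round(s_2, k_2) = 0xC6F4AD
s_4 = Round(s_3, k_3) = 0x2BAFBB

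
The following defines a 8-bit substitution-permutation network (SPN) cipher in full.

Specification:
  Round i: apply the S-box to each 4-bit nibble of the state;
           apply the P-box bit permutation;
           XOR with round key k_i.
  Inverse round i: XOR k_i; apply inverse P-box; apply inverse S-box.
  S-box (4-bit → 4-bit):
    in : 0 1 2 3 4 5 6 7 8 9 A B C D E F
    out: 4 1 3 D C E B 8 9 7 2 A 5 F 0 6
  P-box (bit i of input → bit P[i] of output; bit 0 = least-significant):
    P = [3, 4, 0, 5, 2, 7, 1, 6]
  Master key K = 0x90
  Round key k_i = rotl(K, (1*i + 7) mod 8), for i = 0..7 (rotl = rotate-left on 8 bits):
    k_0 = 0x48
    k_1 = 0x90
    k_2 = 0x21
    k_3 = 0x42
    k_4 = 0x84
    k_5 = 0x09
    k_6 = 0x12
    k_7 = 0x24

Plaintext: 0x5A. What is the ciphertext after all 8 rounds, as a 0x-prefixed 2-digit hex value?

s_0 = plaintext = 0x5A
s_1 = Round(s_0, k_0) = 0x9A
s_2 = Round(s_1, k_1) = 0x06
s_3 = Round(s_2, k_2) = 0x1B
s_4 = Round(s_3, k_3) = 0x76
s_5 = Round(s_4, k_4) = 0xFC
s_6 = Round(s_5, k_5) = 0x82
s_7 = Round(s_6, k_6) = 0x4E
s_8 = Round(s_7, k_7) = 0x66

0x66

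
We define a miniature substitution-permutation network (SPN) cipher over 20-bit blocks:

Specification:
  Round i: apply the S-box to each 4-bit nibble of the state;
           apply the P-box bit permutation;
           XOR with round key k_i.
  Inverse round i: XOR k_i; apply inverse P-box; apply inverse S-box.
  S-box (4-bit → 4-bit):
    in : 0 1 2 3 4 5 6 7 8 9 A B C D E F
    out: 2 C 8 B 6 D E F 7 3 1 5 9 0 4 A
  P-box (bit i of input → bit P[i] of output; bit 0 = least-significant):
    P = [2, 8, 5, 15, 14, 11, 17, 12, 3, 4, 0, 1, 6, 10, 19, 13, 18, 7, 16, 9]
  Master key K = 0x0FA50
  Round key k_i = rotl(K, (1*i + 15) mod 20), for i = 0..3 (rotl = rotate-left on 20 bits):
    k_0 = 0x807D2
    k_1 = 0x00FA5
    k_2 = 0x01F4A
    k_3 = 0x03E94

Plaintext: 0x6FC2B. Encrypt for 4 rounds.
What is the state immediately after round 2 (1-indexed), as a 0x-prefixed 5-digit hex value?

0x6F362

s_0 = plaintext = 0x6FC2B
s_1 = Round(s_0, k_0) = 0x9317C
s_2 = Round(s_1, k_1) = 0x6F362
s_3 = Round(s_2, k_2) = 0x3A1D0
s_4 = Round(s_3, k_3) = 0x43D57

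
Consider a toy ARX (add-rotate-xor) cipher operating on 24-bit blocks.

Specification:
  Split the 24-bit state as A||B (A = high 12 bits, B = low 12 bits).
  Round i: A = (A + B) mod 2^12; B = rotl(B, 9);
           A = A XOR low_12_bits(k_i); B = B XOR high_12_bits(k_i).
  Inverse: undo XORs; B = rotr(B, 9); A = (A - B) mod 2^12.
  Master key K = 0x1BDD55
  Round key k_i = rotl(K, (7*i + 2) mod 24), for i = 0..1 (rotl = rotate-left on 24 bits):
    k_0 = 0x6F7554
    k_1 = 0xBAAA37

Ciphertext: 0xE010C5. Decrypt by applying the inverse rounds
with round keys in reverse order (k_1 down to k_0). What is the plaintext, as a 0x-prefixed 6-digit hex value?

0x197C56

s_0 = ciphertext = 0xE010C5
s_1 = InvRound(s_0, k_1) = 0x8B9B7D
s_2 = InvRound(s_1, k_0) = 0x197C56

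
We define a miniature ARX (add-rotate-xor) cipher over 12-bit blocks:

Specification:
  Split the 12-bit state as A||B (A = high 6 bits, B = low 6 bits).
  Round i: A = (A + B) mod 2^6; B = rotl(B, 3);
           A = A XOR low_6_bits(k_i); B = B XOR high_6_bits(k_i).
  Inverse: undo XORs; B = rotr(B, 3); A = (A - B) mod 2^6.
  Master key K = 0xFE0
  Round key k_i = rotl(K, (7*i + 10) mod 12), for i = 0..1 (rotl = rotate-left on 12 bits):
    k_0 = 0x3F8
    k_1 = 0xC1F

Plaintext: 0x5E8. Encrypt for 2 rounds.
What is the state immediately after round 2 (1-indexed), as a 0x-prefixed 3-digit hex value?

0x3A1

s_0 = plaintext = 0x5E8
s_1 = Round(s_0, k_0) = 0x1CA
s_2 = Round(s_1, k_1) = 0x3A1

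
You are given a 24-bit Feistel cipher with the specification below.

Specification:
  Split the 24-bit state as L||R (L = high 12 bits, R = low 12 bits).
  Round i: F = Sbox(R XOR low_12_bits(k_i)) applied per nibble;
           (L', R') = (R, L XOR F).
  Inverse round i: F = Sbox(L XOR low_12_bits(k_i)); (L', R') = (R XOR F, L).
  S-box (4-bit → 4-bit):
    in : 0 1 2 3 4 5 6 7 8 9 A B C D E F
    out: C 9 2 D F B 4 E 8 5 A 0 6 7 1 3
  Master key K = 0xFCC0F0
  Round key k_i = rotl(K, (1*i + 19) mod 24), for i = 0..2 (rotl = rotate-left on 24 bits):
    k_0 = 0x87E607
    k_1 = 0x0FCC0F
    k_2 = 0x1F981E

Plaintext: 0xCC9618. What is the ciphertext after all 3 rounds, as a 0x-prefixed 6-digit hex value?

0x0A385D

s_0 = plaintext = 0xCC9618
s_1 = Round(s_0, k_0) = 0x61805A
s_2 = Round(s_1, k_1) = 0x05A0A3
s_3 = Round(s_2, k_2) = 0x0A385D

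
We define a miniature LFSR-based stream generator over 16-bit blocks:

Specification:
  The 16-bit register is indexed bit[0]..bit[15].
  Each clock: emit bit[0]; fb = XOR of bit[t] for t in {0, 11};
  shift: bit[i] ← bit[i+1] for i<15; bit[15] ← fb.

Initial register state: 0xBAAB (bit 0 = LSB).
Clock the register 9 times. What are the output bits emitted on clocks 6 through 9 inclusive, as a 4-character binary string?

reg_0 = 0xBAAB
clock 1: out=1, reg = 0x5D55
clock 2: out=1, reg = 0x2EAA
clock 3: out=0, reg = 0x9755
clock 4: out=1, reg = 0xCBAA
clock 5: out=0, reg = 0xE5D5
clock 6: out=1, reg = 0xF2EA
clock 7: out=0, reg = 0x7975
clock 8: out=1, reg = 0x3CBA
clock 9: out=0, reg = 0x9E5D

1010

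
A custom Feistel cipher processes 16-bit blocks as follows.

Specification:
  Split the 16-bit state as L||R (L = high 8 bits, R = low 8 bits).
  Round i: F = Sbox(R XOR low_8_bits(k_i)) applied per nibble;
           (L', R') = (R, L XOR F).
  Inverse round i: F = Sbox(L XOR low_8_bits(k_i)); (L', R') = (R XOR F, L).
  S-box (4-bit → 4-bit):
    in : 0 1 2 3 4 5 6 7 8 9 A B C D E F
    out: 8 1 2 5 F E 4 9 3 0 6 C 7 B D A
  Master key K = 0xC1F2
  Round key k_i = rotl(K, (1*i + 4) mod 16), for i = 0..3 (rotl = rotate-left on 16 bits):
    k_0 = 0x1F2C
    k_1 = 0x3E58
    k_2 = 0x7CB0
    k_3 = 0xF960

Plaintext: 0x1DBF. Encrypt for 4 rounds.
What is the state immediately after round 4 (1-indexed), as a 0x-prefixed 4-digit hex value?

s_0 = plaintext = 0x1DBF
s_1 = Round(s_0, k_0) = 0xBF18
s_2 = Round(s_1, k_1) = 0x1847
s_3 = Round(s_2, k_2) = 0x47B1
s_4 = Round(s_3, k_3) = 0xB1F6

0xB1F6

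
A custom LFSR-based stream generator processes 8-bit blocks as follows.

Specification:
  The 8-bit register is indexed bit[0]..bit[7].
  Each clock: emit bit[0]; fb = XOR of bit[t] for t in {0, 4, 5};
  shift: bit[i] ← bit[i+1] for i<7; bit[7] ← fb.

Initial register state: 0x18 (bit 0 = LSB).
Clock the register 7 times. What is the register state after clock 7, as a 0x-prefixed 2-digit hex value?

reg_0 = 0x18
clock 1: out=0, reg = 0x8C
clock 2: out=0, reg = 0x46
clock 3: out=0, reg = 0x23
clock 4: out=1, reg = 0x11
clock 5: out=1, reg = 0x08
clock 6: out=0, reg = 0x04
clock 7: out=0, reg = 0x02

0x02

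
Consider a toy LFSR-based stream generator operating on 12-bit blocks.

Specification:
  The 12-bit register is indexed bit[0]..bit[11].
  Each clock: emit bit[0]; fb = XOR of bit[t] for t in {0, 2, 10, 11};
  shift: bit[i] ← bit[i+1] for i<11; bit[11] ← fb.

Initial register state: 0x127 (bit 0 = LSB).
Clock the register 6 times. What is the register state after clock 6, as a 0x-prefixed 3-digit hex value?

reg_0 = 0x127
clock 1: out=1, reg = 0x093
clock 2: out=1, reg = 0x849
clock 3: out=1, reg = 0x424
clock 4: out=0, reg = 0x212
clock 5: out=0, reg = 0x109
clock 6: out=1, reg = 0x884

0x884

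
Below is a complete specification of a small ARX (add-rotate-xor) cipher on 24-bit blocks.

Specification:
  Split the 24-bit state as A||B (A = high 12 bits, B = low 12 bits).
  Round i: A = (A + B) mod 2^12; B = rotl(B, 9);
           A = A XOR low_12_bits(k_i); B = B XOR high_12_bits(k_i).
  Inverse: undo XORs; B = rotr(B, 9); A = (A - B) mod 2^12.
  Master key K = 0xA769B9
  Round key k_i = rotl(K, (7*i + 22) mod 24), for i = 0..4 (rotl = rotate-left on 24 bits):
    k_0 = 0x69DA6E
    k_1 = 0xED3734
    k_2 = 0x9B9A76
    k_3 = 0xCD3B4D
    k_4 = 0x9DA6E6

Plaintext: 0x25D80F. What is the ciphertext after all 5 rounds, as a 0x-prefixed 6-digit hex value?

s_0 = plaintext = 0x25D80F
s_1 = Round(s_0, k_0) = 0x00299C
s_2 = Round(s_1, k_1) = 0xEAA7E0
s_3 = Round(s_2, k_2) = 0xCFC945
s_4 = Round(s_3, k_3) = 0xD0C7FB
s_5 = Round(s_4, k_4) = 0x3E1F25

0x3E1F25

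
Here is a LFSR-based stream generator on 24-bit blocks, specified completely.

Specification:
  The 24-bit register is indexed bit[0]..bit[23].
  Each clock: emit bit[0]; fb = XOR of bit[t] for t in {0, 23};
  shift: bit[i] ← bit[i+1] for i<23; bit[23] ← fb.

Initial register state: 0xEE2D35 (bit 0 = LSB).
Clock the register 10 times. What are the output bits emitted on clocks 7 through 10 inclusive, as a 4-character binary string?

reg_0 = 0xEE2D35
clock 1: out=1, reg = 0x77169A
clock 2: out=0, reg = 0x3B8B4D
clock 3: out=1, reg = 0x9DC5A6
clock 4: out=0, reg = 0xCEE2D3
clock 5: out=1, reg = 0x677169
clock 6: out=1, reg = 0xB3B8B4
clock 7: out=0, reg = 0xD9DC5A
clock 8: out=0, reg = 0xECEE2D
clock 9: out=1, reg = 0x767716
clock 10: out=0, reg = 0x3B3B8B

0010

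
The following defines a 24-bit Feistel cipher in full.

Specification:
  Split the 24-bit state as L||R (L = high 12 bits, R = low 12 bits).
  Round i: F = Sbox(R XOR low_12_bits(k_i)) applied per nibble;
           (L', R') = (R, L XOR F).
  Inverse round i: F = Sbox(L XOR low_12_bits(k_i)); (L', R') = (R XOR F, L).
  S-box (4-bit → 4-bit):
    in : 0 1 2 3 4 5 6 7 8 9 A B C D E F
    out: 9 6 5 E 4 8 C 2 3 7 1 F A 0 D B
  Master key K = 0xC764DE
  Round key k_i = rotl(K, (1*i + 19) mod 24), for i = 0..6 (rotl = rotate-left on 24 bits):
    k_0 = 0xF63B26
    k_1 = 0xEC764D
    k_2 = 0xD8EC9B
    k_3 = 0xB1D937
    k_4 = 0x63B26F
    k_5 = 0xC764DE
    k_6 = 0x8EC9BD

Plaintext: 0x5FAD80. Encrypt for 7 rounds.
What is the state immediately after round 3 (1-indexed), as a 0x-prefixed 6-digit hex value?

0x69F872

s_0 = plaintext = 0x5FAD80
s_1 = Round(s_0, k_0) = 0xD809E6
s_2 = Round(s_1, k_1) = 0x9E669F
s_3 = Round(s_2, k_2) = 0x69F872
s_4 = Round(s_3, k_3) = 0x8720D7
s_5 = Round(s_4, k_4) = 0x0D7D81
s_6 = Round(s_5, k_5) = 0xD8175C
s_7 = Round(s_6, k_6) = 0x75C057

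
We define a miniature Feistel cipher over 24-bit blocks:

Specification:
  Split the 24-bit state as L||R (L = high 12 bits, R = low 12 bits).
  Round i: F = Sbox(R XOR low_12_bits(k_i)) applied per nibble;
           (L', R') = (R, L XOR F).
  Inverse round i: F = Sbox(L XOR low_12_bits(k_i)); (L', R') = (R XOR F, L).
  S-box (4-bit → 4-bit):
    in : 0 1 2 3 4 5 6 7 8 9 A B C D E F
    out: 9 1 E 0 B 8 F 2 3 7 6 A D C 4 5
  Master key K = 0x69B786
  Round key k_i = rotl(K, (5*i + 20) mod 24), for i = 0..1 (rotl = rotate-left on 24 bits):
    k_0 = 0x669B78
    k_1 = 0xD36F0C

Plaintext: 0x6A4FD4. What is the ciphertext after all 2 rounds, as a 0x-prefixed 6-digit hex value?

0xDC910C

s_0 = plaintext = 0x6A4FD4
s_1 = Round(s_0, k_0) = 0xFD4DC9
s_2 = Round(s_1, k_1) = 0xDC910C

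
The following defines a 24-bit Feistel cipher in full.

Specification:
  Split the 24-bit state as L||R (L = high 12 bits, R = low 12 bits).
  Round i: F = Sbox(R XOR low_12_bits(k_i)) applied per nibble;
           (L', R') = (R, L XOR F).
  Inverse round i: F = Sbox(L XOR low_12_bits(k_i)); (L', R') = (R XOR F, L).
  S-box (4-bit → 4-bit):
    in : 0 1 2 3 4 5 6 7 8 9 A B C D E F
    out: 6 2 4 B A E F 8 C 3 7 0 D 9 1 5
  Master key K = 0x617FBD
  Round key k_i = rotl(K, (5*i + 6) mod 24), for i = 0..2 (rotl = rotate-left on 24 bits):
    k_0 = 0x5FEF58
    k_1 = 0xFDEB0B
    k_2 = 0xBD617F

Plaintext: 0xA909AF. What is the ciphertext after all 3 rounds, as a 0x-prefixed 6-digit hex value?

s_0 = plaintext = 0xA909AF
s_1 = Round(s_0, k_0) = 0x9AF5C8
s_2 = Round(s_1, k_1) = 0x5C8874
s_3 = Round(s_2, k_2) = 0x8746A8

0x8746A8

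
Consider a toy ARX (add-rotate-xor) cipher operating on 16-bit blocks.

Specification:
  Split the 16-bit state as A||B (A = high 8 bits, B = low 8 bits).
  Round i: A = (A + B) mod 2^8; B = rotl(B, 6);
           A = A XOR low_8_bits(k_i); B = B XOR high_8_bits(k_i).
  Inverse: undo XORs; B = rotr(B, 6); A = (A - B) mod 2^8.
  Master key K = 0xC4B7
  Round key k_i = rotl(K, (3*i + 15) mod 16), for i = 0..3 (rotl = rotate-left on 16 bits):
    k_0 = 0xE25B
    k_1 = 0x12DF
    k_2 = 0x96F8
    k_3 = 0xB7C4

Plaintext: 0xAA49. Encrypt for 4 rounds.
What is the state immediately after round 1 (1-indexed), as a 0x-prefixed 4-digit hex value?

0xA8B0

s_0 = plaintext = 0xAA49
s_1 = Round(s_0, k_0) = 0xA8B0
s_2 = Round(s_1, k_1) = 0x873E
s_3 = Round(s_2, k_2) = 0x3D19
s_4 = Round(s_3, k_3) = 0x92F1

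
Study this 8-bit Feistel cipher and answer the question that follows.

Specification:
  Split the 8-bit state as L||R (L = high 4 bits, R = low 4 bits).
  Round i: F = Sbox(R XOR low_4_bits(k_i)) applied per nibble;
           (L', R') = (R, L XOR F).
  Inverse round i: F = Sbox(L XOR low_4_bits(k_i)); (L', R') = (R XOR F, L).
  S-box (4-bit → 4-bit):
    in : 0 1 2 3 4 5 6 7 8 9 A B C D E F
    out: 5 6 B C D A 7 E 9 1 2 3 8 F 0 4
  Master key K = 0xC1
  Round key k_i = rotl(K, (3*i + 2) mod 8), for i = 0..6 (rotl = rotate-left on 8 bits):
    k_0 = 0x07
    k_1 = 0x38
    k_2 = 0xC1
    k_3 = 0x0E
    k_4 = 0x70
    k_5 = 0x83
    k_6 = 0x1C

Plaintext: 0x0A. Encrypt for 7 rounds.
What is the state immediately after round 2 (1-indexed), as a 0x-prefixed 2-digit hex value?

0xF4

s_0 = plaintext = 0x0A
s_1 = Round(s_0, k_0) = 0xAF
s_2 = Round(s_1, k_1) = 0xF4
s_3 = Round(s_2, k_2) = 0x45
s_4 = Round(s_3, k_3) = 0x57
s_5 = Round(s_4, k_4) = 0x7B
s_6 = Round(s_5, k_5) = 0xBE
s_7 = Round(s_6, k_6) = 0xE0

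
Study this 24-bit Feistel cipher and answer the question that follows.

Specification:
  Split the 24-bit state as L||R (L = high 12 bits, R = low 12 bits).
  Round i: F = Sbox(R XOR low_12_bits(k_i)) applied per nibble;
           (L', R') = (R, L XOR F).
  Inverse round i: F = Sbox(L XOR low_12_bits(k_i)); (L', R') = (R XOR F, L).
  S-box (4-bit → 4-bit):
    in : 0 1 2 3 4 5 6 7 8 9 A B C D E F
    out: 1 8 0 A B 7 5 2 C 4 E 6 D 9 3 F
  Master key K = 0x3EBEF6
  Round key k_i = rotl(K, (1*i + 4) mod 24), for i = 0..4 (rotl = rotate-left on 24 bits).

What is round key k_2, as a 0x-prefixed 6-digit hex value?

0xAFBD8F

K = 0x3EBEF6
k_0 = rotl(K, (1*0+4) mod 24) = rotl(K, 4) = 0xEBEF63
k_1 = rotl(K, (1*1+4) mod 24) = rotl(K, 5) = 0xD7DEC7
k_2 = rotl(K, (1*2+4) mod 24) = rotl(K, 6) = 0xAFBD8F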